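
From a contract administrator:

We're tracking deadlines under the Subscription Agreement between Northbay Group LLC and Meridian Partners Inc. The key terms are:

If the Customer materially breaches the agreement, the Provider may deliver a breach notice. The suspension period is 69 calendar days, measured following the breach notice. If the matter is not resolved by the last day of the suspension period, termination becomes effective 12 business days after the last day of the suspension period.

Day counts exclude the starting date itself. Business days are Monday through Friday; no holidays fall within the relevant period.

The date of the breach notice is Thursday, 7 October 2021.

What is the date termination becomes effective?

31 December 2021

Adding 69 calendar days to 7 October 2021 gives 15 December 2021, which is the last day of the suspension period.
From Wednesday, 15 December 2021, 12 business days (Dec 16, Dec 17, Dec 20, Dec 21, …, Dec 29, Dec 30, Dec 31, skipping weekends) brings us to Friday, 31 December 2021, which is the date termination becomes effective.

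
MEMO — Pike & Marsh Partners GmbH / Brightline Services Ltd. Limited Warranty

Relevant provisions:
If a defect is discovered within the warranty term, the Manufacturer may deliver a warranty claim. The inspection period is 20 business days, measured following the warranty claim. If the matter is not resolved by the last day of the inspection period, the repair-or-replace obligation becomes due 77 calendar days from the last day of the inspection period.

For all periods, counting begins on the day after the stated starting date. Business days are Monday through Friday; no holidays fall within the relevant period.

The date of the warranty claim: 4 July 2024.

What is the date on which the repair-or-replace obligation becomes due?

From Thursday, 4 July 2024, 20 business days (Jul 5, Jul 8, Jul 9, Jul 10, …, Jul 30, Jul 31, Aug 1, skipping weekends) brings us to Thursday, 1 August 2024, which is the last day of the inspection period.
The date on which the repair-or-replace obligation becomes due: 77 calendar days after 1 August 2024 is 17 October 2024.

17 October 2024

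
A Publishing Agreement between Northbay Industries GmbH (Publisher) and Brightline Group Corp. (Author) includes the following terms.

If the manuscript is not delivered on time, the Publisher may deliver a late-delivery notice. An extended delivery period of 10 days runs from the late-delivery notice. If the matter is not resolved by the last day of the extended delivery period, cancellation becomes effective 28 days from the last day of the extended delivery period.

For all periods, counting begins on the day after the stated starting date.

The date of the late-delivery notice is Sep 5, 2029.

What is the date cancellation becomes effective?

Oct 13, 2029

The last day of the extended delivery period: 10 calendar days after Sep 5, 2029 is Sep 15, 2029.
The date cancellation becomes effective: 28 calendar days after Sep 15, 2029 is Oct 13, 2029.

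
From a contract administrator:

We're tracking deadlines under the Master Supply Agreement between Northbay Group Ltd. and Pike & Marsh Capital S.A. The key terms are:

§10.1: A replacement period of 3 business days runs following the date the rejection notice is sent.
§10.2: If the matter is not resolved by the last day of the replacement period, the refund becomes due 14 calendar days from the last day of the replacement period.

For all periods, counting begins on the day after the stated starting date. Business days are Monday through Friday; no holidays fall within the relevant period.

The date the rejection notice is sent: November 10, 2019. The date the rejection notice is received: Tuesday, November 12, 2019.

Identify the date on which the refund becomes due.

From Sunday, November 10, 2019, 3 business days (Nov 11, Nov 12, Nov 13, skipping weekends) brings us to Wednesday, November 13, 2019, which is the last day of the replacement period.
The date on which the refund becomes due: 14 calendar days after November 13, 2019 is November 27, 2019.

November 27, 2019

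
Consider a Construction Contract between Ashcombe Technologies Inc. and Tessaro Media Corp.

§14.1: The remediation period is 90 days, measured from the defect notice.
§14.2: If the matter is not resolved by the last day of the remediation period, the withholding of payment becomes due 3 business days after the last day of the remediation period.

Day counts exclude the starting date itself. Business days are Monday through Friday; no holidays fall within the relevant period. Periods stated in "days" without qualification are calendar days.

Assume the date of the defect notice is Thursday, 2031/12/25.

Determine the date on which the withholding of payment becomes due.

Adding 90 calendar days to 2031/12/25 gives 2032/03/24, which is the last day of the remediation period.
The date on which the withholding of payment becomes due: counting 3 business days from Wednesday, 2032/03/24 (Mar 25, Mar 26, Mar 29, skipping weekends) reaches Monday, 2032/03/29.

2032/03/29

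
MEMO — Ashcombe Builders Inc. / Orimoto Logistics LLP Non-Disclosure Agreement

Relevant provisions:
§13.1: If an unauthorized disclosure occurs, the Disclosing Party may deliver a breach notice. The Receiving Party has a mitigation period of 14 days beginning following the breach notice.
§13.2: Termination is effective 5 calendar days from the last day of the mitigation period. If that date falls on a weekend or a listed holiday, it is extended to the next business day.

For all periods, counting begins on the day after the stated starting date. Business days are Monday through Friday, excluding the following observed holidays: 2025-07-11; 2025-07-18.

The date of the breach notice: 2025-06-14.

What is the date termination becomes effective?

2025-07-03

Adding 14 calendar days to 2025-06-14 gives 2025-06-28, which is the last day of the mitigation period.
Adding 5 calendar days to 2025-06-28 gives 2025-07-03, which is the date termination becomes effective. 2025-07-03 is a Thursday and is not a listed holiday, so no roll-forward applies.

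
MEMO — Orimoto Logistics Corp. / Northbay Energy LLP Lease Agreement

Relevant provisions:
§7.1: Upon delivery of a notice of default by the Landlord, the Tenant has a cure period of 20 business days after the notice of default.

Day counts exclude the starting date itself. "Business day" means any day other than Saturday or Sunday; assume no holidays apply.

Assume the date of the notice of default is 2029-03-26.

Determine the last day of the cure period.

The last day of the cure period: counting 20 business days from Monday, 2029-03-26 (Mar 27, Mar 28, Mar 29, Mar 30, …, Apr 19, Apr 20, Apr 23, skipping weekends) reaches Monday, 2029-04-23.

2029-04-23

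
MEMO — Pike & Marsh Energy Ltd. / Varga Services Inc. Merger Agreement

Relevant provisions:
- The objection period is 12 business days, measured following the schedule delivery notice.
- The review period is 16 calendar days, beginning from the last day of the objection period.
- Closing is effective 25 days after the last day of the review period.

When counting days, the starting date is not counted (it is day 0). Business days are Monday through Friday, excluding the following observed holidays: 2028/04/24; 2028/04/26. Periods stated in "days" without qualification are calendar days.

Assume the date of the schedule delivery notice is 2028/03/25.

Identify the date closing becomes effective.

The last day of the objection period: 12 business days after Saturday, 2028/03/25, skipping weekends — Mar 27, Mar 28, Mar 29, Mar 30, …, Apr 7, Apr 10, Apr 11 — lands on Tuesday, 2028/04/11.
The last day of the review period: 16 calendar days after 2028/04/11 is 2028/04/27.
The date closing becomes effective: 2028/04/27 + 25 days = 2028/05/22.

2028/05/22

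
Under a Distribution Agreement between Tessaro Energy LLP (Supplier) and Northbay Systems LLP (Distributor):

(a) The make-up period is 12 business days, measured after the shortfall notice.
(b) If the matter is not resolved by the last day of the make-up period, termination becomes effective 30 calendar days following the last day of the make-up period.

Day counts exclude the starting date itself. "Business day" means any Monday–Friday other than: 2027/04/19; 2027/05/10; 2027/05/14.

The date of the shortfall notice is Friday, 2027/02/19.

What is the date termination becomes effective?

2027/04/08

From Friday, 2027/02/19, 12 business days (Feb 22, Feb 23, Feb 24, Feb 25, …, Mar 5, Mar 8, Mar 9, skipping weekends) brings us to Tuesday, 2027/03/09, which is the last day of the make-up period.
The date termination becomes effective: 2027/03/09 + 30 days = 2027/04/08.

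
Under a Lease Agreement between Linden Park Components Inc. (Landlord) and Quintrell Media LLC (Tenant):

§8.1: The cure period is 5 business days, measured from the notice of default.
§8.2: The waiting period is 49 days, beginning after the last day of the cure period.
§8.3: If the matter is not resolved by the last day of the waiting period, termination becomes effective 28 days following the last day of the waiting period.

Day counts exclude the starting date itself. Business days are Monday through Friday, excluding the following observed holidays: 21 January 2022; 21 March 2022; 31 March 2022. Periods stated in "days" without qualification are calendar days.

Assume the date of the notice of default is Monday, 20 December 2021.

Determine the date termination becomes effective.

The last day of the cure period: counting 5 business days from Monday, 20 December 2021 (Dec 21, Dec 22, Dec 23, Dec 24, Dec 27, skipping weekends) reaches Monday, 27 December 2021.
The last day of the waiting period: 27 December 2021 + 49 days = 14 February 2022.
The date termination becomes effective: 14 February 2022 + 28 days = 14 March 2022.

14 March 2022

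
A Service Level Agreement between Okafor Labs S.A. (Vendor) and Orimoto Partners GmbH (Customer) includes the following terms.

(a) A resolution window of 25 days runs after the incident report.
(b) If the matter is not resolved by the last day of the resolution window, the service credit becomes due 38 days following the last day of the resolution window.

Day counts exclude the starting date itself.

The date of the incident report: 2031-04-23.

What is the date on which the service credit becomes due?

2031-06-25

The last day of the resolution window: 25 calendar days after 2031-04-23 is 2031-05-18.
The date on which the service credit becomes due: 38 calendar days after 2031-05-18 is 2031-06-25.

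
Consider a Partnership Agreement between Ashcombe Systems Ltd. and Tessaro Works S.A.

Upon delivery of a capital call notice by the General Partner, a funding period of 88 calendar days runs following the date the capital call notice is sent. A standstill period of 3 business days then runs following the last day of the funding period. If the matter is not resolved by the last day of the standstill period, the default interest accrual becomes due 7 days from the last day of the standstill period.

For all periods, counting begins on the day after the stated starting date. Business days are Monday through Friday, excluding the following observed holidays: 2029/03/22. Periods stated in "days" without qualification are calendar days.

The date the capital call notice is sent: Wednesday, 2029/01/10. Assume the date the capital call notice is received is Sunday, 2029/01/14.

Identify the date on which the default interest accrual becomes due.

2029/04/18

Adding 88 calendar days to 2029/01/10 gives 2029/04/08, which is the last day of the funding period.
The last day of the standstill period: counting 3 business days from Sunday, 2029/04/08 (Apr 9, Apr 10, Apr 11, skipping weekends) reaches Wednesday, 2029/04/11.
The date on which the default interest accrual becomes due: 2029/04/11 + 7 days = 2029/04/18.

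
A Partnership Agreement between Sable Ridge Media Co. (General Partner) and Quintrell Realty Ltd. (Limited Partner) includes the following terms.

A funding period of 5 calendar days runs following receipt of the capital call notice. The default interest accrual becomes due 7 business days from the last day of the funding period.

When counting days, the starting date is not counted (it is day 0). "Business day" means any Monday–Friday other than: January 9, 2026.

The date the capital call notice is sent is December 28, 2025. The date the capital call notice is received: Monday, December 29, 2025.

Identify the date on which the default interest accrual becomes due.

January 14, 2026

Adding 5 calendar days to December 29, 2025 gives January 3, 2026, which is the last day of the funding period.
The date on which the default interest accrual becomes due: counting 7 business days from Saturday, January 3, 2026 (Jan 5, Jan 6, Jan 7, Jan 8, Jan 12, Jan 13, Jan 14, skipping weekends and the listed holiday on Jan 9) reaches Wednesday, January 14, 2026.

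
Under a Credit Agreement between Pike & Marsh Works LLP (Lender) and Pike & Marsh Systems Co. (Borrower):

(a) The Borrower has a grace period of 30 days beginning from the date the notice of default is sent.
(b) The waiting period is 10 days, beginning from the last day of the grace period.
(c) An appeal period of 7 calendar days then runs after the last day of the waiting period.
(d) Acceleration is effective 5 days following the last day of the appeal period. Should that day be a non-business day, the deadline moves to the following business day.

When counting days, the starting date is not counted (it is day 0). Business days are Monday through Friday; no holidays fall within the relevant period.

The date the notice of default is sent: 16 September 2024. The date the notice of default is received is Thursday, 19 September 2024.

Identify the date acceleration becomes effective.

7 November 2024

The last day of the grace period: 16 September 2024 + 30 days = 16 October 2024.
Adding 10 calendar days to 16 October 2024 gives 26 October 2024, which is the last day of the waiting period.
The last day of the appeal period: 7 calendar days after 26 October 2024 is 2 November 2024.
Adding 5 calendar days to 2 November 2024 gives 7 November 2024, which is the date acceleration becomes effective. 7 November 2024 is a Thursday, so no roll-forward applies.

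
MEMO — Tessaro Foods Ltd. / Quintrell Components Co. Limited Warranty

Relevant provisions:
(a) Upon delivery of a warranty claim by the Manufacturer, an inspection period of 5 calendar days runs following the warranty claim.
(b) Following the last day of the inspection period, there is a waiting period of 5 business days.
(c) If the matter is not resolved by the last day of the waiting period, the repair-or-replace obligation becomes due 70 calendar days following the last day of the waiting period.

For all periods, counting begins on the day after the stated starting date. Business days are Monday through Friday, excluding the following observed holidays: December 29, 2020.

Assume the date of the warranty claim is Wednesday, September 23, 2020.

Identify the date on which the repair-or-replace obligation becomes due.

December 14, 2020

The last day of the inspection period: September 23, 2020 + 5 days = September 28, 2020.
The last day of the waiting period: 5 business days after Monday, September 28, 2020, skipping weekends — Sep 29, Sep 30, Oct 1, Oct 2, Oct 5 — lands on Monday, October 5, 2020.
The date on which the repair-or-replace obligation becomes due: October 5, 2020 + 70 days = December 14, 2020.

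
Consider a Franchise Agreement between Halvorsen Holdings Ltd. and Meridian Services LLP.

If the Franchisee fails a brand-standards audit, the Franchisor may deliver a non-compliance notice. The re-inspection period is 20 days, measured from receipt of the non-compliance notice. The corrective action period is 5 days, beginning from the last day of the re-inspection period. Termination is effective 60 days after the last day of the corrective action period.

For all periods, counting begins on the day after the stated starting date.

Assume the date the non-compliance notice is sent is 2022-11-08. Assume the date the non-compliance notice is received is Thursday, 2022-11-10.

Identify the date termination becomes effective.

2023-02-03

The last day of the re-inspection period: 20 calendar days after 2022-11-10 is 2022-11-30.
Adding 5 calendar days to 2022-11-30 gives 2022-12-05, which is the last day of the corrective action period.
The date termination becomes effective: 2022-12-05 + 60 days = 2023-02-03.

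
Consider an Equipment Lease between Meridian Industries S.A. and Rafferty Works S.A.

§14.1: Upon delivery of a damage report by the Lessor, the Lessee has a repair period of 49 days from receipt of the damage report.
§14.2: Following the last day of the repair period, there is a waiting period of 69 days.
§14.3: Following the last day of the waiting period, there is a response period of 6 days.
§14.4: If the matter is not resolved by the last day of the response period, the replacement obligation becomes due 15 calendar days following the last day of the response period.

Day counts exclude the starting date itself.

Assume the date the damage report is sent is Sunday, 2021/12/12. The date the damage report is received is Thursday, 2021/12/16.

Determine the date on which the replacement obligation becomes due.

Adding 49 calendar days to 2021/12/16 gives 2022/02/03, which is the last day of the repair period.
The last day of the waiting period: 69 calendar days after 2022/02/03 is 2022/04/13.
The last day of the response period: 2022/04/13 + 6 days = 2022/04/19.
Adding 15 calendar days to 2022/04/19 gives 2022/05/04, which is the date on which the replacement obligation becomes due.

2022/05/04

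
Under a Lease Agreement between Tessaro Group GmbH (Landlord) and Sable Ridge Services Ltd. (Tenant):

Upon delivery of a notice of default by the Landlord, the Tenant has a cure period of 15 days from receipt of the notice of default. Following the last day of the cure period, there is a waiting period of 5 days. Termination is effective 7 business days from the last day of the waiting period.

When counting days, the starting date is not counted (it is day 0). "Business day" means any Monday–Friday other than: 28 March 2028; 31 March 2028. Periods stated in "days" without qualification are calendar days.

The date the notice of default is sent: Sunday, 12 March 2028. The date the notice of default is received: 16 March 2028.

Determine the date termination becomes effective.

14 April 2028

The last day of the cure period: 16 March 2028 + 15 days = 31 March 2028.
The last day of the waiting period: 31 March 2028 + 5 days = 5 April 2028.
The date termination becomes effective: 7 business days after Wednesday, 5 April 2028, skipping weekends — Apr 6, Apr 7, Apr 10, Apr 11, Apr 12, Apr 13, Apr 14 — lands on Friday, 14 April 2028.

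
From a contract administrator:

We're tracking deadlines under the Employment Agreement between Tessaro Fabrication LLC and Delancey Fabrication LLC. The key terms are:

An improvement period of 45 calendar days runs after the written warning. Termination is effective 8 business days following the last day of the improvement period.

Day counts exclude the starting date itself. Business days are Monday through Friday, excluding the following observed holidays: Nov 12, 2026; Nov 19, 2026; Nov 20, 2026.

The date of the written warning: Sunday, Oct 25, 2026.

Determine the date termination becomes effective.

Adding 45 calendar days to Oct 25, 2026 gives Dec 9, 2026, which is the last day of the improvement period.
The date termination becomes effective: counting 8 business days from Wednesday, Dec 9, 2026 (Dec 10, Dec 11, Dec 14, Dec 15, Dec 16, Dec 17, Dec 18, Dec 21, skipping weekends) reaches Monday, Dec 21, 2026.

Dec 21, 2026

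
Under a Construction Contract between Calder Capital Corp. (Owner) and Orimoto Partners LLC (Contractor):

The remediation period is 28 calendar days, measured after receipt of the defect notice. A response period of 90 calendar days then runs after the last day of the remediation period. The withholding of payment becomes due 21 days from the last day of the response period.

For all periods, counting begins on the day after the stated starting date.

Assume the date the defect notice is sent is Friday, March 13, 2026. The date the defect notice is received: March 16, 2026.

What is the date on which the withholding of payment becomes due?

August 2, 2026

Adding 28 calendar days to March 16, 2026 gives April 13, 2026, which is the last day of the remediation period.
The last day of the response period: April 13, 2026 + 90 days = July 12, 2026.
The date on which the withholding of payment becomes due: 21 calendar days after July 12, 2026 is August 2, 2026.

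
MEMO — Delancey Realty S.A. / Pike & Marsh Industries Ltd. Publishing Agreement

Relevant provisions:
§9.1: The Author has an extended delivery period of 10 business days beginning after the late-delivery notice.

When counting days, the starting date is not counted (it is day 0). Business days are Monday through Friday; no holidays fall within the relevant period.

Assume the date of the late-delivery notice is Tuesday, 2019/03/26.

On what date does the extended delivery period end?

2019/04/09

The last day of the extended delivery period: counting 10 business days from Tuesday, 2019/03/26 (Mar 27, Mar 28, Mar 29, Apr 1, Apr 2, Apr 3, Apr 4, Apr 5, Apr 8, Apr 9, skipping weekends) reaches Tuesday, 2019/04/09.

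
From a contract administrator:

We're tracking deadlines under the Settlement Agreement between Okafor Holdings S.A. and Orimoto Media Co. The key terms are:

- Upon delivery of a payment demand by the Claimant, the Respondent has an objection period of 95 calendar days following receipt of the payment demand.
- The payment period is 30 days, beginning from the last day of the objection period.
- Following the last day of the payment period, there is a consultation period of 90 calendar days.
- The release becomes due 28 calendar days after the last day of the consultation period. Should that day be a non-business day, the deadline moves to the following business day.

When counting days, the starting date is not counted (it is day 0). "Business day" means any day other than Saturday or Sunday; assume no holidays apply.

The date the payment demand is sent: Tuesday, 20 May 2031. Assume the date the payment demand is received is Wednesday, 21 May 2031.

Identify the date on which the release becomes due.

The last day of the objection period: 95 calendar days after 21 May 2031 is 24 August 2031.
The last day of the payment period: 24 August 2031 + 30 days = 23 September 2031.
Adding 90 calendar days to 23 September 2031 gives 22 December 2031, which is the last day of the consultation period.
The date on which the release becomes due: 22 December 2031 + 28 days = 19 January 2032. 19 January 2032 is a Monday, so no roll-forward applies.

19 January 2032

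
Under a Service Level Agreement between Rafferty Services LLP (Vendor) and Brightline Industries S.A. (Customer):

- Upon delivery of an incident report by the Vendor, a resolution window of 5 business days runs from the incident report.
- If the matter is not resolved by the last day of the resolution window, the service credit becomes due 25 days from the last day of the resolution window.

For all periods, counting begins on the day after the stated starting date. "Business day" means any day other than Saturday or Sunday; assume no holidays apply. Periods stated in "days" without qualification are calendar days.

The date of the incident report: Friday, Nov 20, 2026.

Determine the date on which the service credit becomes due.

The last day of the resolution window: counting 5 business days from Friday, Nov 20, 2026 (Nov 23, Nov 24, Nov 25, Nov 26, Nov 27, skipping weekends) reaches Friday, Nov 27, 2026.
The date on which the service credit becomes due: 25 calendar days after Nov 27, 2026 is Dec 22, 2026.

Dec 22, 2026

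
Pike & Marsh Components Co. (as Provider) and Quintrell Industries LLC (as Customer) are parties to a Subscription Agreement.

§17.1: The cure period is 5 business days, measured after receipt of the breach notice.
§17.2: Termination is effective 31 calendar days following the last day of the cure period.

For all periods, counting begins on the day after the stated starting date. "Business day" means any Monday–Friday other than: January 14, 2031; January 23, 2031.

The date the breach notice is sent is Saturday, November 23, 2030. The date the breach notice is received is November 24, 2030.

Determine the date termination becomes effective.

The last day of the cure period: 5 business days after Sunday, November 24, 2030, skipping weekends — Nov 25, Nov 26, Nov 27, Nov 28, Nov 29 — lands on Friday, November 29, 2030.
The date termination becomes effective: November 29, 2030 + 31 days = December 30, 2030.

December 30, 2030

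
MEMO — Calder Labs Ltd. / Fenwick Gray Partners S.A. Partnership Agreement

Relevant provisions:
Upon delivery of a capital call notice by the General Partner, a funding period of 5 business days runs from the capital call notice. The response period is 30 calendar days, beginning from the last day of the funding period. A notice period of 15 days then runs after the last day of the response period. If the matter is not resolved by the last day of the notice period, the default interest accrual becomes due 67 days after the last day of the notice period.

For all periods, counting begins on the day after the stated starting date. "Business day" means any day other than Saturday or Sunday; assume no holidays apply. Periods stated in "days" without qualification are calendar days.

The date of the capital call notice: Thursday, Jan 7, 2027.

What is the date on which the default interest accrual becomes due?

May 6, 2027

The last day of the funding period: counting 5 business days from Thursday, Jan 7, 2027 (Jan 8, Jan 11, Jan 12, Jan 13, Jan 14, skipping weekends) reaches Thursday, Jan 14, 2027.
The last day of the response period: 30 calendar days after Jan 14, 2027 is Feb 13, 2027.
The last day of the notice period: 15 calendar days after Feb 13, 2027 is Feb 28, 2027.
Adding 67 calendar days to Feb 28, 2027 gives May 6, 2027, which is the date on which the default interest accrual becomes due.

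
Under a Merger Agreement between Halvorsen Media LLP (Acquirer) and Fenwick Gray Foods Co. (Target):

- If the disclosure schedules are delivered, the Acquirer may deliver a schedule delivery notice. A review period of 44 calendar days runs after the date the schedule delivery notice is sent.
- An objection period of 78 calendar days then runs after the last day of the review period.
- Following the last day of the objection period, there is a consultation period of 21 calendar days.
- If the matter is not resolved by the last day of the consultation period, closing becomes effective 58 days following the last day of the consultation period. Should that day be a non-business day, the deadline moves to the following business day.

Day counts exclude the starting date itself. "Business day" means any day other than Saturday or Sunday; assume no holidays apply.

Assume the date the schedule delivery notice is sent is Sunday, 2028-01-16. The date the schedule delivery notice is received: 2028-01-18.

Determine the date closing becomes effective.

Adding 44 calendar days to 2028-01-16 gives 2028-02-29, which is the last day of the review period.
The last day of the objection period: 2028-02-29 + 78 days = 2028-05-17.
The last day of the consultation period: 2028-05-17 + 21 days = 2028-06-07.
The date closing becomes effective: 2028-06-07 + 58 days = 2028-08-04. 2028-08-04 is a Friday, so no roll-forward applies.

2028-08-04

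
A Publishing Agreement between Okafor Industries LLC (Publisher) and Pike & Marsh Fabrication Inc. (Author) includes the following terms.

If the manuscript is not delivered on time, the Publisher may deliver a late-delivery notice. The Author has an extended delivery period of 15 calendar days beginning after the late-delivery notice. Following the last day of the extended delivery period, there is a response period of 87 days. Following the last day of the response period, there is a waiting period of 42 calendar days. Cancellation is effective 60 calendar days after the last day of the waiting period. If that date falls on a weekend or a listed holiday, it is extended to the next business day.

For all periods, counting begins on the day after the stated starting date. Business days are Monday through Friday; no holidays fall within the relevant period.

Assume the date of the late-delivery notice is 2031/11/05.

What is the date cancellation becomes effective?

The last day of the extended delivery period: 15 calendar days after 2031/11/05 is 2031/11/20.
Adding 87 calendar days to 2031/11/20 gives 2032/02/15, which is the last day of the response period.
The last day of the waiting period: 42 calendar days after 2032/02/15 is 2032/03/28.
The date cancellation becomes effective: 2032/03/28 + 60 days = 2032/05/27. 2032/05/27 is a Thursday, so no roll-forward applies.

2032/05/27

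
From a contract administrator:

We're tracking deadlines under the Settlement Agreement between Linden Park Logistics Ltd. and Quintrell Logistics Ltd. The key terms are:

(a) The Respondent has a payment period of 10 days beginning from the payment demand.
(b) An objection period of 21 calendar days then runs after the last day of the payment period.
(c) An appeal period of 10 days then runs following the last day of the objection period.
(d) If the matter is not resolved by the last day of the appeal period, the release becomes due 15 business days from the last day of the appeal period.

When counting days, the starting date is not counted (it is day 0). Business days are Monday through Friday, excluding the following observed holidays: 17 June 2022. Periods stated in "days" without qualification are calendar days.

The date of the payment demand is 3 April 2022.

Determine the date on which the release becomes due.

3 June 2022

The last day of the payment period: 10 calendar days after 3 April 2022 is 13 April 2022.
The last day of the objection period: 21 calendar days after 13 April 2022 is 4 May 2022.
The last day of the appeal period: 4 May 2022 + 10 days = 14 May 2022.
From Saturday, 14 May 2022, 15 business days (May 16, May 17, May 18, May 19, …, Jun 1, Jun 2, Jun 3, skipping weekends) brings us to Friday, 3 June 2022, which is the date on which the release becomes due.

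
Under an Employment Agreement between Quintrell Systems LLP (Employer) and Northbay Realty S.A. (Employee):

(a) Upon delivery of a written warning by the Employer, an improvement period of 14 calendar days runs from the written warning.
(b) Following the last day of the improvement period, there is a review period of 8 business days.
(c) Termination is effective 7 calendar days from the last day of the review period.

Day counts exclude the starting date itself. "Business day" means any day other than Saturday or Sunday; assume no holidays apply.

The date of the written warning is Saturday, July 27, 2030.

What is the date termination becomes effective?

August 28, 2030

The last day of the improvement period: July 27, 2030 + 14 days = August 10, 2030.
The last day of the review period: counting 8 business days from Saturday, August 10, 2030 (Aug 12, Aug 13, Aug 14, Aug 15, Aug 16, Aug 19, Aug 20, Aug 21, skipping weekends) reaches Wednesday, August 21, 2030.
Adding 7 calendar days to August 21, 2030 gives August 28, 2030, which is the date termination becomes effective.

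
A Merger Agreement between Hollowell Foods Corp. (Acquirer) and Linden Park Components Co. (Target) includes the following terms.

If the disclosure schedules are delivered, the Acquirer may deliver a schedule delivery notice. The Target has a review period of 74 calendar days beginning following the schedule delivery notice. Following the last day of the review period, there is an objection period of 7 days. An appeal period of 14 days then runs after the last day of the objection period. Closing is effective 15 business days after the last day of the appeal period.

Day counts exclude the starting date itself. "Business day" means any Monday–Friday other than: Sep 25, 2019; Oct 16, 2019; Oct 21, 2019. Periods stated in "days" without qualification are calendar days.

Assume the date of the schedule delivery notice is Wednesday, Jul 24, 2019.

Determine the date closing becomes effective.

Nov 15, 2019

Adding 74 calendar days to Jul 24, 2019 gives Oct 6, 2019, which is the last day of the review period.
Adding 7 calendar days to Oct 6, 2019 gives Oct 13, 2019, which is the last day of the objection period.
Adding 14 calendar days to Oct 13, 2019 gives Oct 27, 2019, which is the last day of the appeal period.
The date closing becomes effective: counting 15 business days from Sunday, Oct 27, 2019 (Oct 28, Oct 29, Oct 30, Oct 31, …, Nov 13, Nov 14, Nov 15, skipping weekends) reaches Friday, Nov 15, 2019.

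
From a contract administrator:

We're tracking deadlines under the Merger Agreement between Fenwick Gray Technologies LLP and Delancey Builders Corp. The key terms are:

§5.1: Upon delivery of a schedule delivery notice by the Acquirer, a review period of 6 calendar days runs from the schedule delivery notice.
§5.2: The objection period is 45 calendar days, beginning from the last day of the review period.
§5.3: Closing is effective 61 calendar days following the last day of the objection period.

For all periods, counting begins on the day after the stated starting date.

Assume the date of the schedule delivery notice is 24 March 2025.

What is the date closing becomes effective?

The last day of the review period: 6 calendar days after 24 March 2025 is 30 March 2025.
The last day of the objection period: 45 calendar days after 30 March 2025 is 14 May 2025.
The date closing becomes effective: 61 calendar days after 14 May 2025 is 14 July 2025.

14 July 2025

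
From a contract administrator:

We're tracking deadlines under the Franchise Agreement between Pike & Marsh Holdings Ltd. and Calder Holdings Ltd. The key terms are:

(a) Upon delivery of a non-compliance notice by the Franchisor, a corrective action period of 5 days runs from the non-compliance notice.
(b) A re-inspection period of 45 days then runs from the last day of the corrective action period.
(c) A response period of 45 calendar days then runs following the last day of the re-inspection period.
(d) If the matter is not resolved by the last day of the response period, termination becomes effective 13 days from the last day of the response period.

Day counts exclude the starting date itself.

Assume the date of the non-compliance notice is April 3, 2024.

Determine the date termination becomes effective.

July 20, 2024

Adding 5 calendar days to April 3, 2024 gives April 8, 2024, which is the last day of the corrective action period.
The last day of the re-inspection period: 45 calendar days after April 8, 2024 is May 23, 2024.
The last day of the response period: May 23, 2024 + 45 days = July 7, 2024.
The date termination becomes effective: July 7, 2024 + 13 days = July 20, 2024.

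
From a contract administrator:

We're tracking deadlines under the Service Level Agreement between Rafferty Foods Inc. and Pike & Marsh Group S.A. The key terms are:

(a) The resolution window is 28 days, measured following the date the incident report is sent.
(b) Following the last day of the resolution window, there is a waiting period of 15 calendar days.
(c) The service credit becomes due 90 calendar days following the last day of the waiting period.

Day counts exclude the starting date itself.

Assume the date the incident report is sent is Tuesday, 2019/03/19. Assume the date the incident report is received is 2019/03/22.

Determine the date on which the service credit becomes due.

2019/07/30

The last day of the resolution window: 28 calendar days after 2019/03/19 is 2019/04/16.
The last day of the waiting period: 15 calendar days after 2019/04/16 is 2019/05/01.
Adding 90 calendar days to 2019/05/01 gives 2019/07/30, which is the date on which the service credit becomes due.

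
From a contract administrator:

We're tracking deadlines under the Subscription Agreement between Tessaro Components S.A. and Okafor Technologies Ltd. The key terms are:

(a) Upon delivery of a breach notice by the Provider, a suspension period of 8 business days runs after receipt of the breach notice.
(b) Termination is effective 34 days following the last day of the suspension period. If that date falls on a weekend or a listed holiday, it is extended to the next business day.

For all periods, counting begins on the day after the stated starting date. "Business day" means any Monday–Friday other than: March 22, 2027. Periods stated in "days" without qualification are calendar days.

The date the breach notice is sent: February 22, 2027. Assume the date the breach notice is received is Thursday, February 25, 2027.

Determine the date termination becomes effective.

April 12, 2027

From Thursday, February 25, 2027, 8 business days (Feb 26, Mar 1, Mar 2, Mar 3, Mar 4, Mar 5, Mar 8, Mar 9, skipping weekends) brings us to Tuesday, March 9, 2027, which is the last day of the suspension period.
Adding 34 calendar days to March 9, 2027 gives April 12, 2027, which is the date termination becomes effective. April 12, 2027 is a Monday and is not a listed holiday, so no roll-forward applies.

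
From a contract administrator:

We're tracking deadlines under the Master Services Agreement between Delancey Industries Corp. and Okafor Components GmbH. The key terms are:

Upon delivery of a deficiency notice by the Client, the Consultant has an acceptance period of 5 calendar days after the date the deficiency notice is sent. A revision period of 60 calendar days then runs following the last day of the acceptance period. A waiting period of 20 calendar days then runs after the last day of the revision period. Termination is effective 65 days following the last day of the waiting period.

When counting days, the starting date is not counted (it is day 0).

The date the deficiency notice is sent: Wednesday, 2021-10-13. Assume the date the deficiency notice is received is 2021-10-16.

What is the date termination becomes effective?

2022-03-12

Adding 5 calendar days to 2021-10-13 gives 2021-10-18, which is the last day of the acceptance period.
The last day of the revision period: 2021-10-18 + 60 days = 2021-12-17.
The last day of the waiting period: 20 calendar days after 2021-12-17 is 2022-01-06.
The date termination becomes effective: 65 calendar days after 2022-01-06 is 2022-03-12.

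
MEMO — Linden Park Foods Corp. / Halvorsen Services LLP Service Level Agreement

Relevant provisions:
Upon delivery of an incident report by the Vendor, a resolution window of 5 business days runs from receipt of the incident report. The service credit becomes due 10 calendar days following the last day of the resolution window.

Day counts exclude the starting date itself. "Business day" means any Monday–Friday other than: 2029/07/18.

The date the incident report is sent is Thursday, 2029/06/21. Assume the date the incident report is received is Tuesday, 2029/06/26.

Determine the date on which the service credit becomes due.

The last day of the resolution window: counting 5 business days from Tuesday, 2029/06/26 (Jun 27, Jun 28, Jun 29, Jul 2, Jul 3, skipping weekends) reaches Tuesday, 2029/07/03.
The date on which the service credit becomes due: 10 calendar days after 2029/07/03 is 2029/07/13.

2029/07/13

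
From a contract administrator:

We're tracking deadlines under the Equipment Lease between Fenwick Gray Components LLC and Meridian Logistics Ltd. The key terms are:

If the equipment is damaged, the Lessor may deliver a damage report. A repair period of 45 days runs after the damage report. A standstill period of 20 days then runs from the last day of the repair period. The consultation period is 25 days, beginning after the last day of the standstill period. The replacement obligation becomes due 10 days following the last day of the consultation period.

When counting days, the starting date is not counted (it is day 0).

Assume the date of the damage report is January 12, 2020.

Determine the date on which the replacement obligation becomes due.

April 21, 2020

Adding 45 calendar days to January 12, 2020 gives February 26, 2020, which is the last day of the repair period.
Adding 20 calendar days to February 26, 2020 gives March 17, 2020, which is the last day of the standstill period.
The last day of the consultation period: 25 calendar days after March 17, 2020 is April 11, 2020.
The date on which the replacement obligation becomes due: 10 calendar days after April 11, 2020 is April 21, 2020.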